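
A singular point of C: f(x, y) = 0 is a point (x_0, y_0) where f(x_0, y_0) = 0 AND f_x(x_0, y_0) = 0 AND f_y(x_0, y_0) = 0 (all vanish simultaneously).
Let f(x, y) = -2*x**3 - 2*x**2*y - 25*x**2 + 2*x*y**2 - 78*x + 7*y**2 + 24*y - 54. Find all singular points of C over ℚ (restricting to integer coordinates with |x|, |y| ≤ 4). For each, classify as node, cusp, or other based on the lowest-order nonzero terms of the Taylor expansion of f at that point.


Singular points: {(-3, -3)}; classification: node.

Compute partial derivatives:
  f_x = -6*x**2 - 4*x*y - 50*x + 2*y**2 - 78.
  f_y = -2*x**2 + 4*x*y + 14*y + 24.
Scan x_0 ∈ {−4, ..., 4}. For each x_0, f_y(x_0, y) is a polynomial in y; find its integer roots y ∈ {−4, ..., 4}, then test f_x and f at those candidates.
  x = -4: f_y(-4, y) = -2*y - 8; vanishes at y ∈ {-4}. (-4, -4): f_x = -6 ≠ 0.
  x = -3: f_y(-3, y) = 2*y + 6; vanishes at y ∈ {-3}. (-3, -3): f_x = 0, f = 0 — SINGULAR.
  x = -2: f_y(-2, y) = 6*y + 16; no integer root y with |y| ≤ 4.
  x = -1: f_y(-1, y) = 10*y + 22; no integer root y with |y| ≤ 4.
  x = 0: f_y(0, y) = 14*y + 24; no integer root y with |y| ≤ 4.
  x = 1: f_y(1, y) = 18*y + 22; no integer root y with |y| ≤ 4.
  x = 2: f_y(2, y) = 22*y + 16; no integer root y with |y| ≤ 4.
  x = 3: f_y(3, y) = 26*y + 6; no integer root y with |y| ≤ 4.
  x = 4: f_y(4, y) = 30*y - 8; no integer root y with |y| ≤ 4.
Only singular point on the grid: (-3, -3).
Classify: substitute x = -3 + u, y = -3 + v and expand: f = -2*u**3 - 2*u**2*v - u**2 + 2*u*v**2 + v**2.
No constant or linear terms (consistent with a singular point). Quadratic part: -u**2 + v**2. Cubic part: -2*u**3 - 2*u**2*v + 2*u*v**2.
The quadratic part v**2 - u**2 = (v − u)(v + u) splits into two distinct linear factors, so there are two distinct tangent lines y − -3 = ±(x − -3) — this is a node (ordinary double point).
Classification: node.


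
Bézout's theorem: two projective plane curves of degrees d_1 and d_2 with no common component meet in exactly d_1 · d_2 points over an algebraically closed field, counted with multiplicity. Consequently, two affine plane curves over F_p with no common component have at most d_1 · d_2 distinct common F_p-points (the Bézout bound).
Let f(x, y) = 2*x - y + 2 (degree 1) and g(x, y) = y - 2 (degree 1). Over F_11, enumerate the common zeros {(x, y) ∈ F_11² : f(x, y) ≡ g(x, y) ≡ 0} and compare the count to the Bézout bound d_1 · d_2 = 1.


Common zeros: {(0, 2)}; count = 1; Bézout bound = 1.

deg(f) = 1, deg(g) = 1, so Bézout bound = 1.
Scan x ∈ F_11. For each x, list the y ∈ F_11 with f(x, y) ≡ 0 and those with g(x, y) ≡ 0 (mod 11); the common zeros in that column are the intersection.
  x = 0: f ≡ 0 at y ∈ {2}; g ≡ 0 at y ∈ {2}; common: {2}.
  x = 1: f ≡ 0 at y ∈ {4}; g ≡ 0 at y ∈ {2}; common: ∅.
  x = 2: f ≡ 0 at y ∈ {6}; g ≡ 0 at y ∈ {2}; common: ∅.
  x = 3: f ≡ 0 at y ∈ {8}; g ≡ 0 at y ∈ {2}; common: ∅.
  x = 4: f ≡ 0 at y ∈ {10}; g ≡ 0 at y ∈ {2}; common: ∅.
  x = 5: f ≡ 0 at y ∈ {1}; g ≡ 0 at y ∈ {2}; common: ∅.
  x = 6: f ≡ 0 at y ∈ {3}; g ≡ 0 at y ∈ {2}; common: ∅.
  x = 7: f ≡ 0 at y ∈ {5}; g ≡ 0 at y ∈ {2}; common: ∅.
  x = 8: f ≡ 0 at y ∈ {7}; g ≡ 0 at y ∈ {2}; common: ∅.
  x = 9: f ≡ 0 at y ∈ {9}; g ≡ 0 at y ∈ {2}; common: ∅.
  x = 10: f ≡ 0 at y ∈ {0}; g ≡ 0 at y ∈ {2}; common: ∅.
Collecting: common zeros = {(0, 2)}, so the count is 1.
Comparison with the Bézout bound: 1 ≤ 1 = deg(f)·deg(g), as expected for curves with no common component (the bound is attained).


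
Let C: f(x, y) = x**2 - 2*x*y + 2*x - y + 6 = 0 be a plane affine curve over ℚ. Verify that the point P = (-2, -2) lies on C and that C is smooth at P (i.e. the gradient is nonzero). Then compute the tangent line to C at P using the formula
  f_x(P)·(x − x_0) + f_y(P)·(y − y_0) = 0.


Tangent line at P: 2*x + 3*y + 10 = 0.

Step 1: f(-2, -2) = 0, so P lies on C.
Step 2: partial derivatives
  f_x(x, y) = 2*x - 2*y + 2, f_y(x, y) = -2*x - 1.
  f_x(P) = 2, f_y(P) = 3 (gradient nonzero, so P is smooth).
Step 3: tangent line at P: 2·(x − -2) + 3·(y − -2) = 0.
Expanding: 2*x + 3*y + 10 = 0.


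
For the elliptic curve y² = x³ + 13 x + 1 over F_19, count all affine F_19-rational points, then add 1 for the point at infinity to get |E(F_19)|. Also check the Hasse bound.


Affine points = {(0, 1), (0, 18), (2, 4), (2, 15), (5, 1), (5, 18), (7, 6), (7, 13), (8, 3), (8, 16), (9, 7), (9, 12), (12, 2), (12, 17), (13, 7), (13, 12), (14, 1), (14, 18), (16, 7), (16, 12), (17, 9), (17, 10), (18, 5), (18, 14)}; affine count = 24; |E(F_19)| = 25.

Discriminant check: Δ ∝ 4a³ + 27b² = 4·13³ + 27·1² = 4·2197 + 27·1 ≡ 18 (mod 19). Nonzero ⇒ E is nonsingular.
For each x ∈ F_19, compute rhs = x³ + 13·x + 1 mod 19, then count y ∈ F_19 with y² ≡ rhs.
  x = 0: rhs = 1, matching y values: 1, 18 (2 points).
  x = 1: rhs = 15, matching y values: none (0 points).
  x = 2: rhs = 16, matching y values: 4, 15 (2 points).
  x = 3: rhs = 10, matching y values: none (0 points).
  x = 4: rhs = 3, matching y values: none (0 points).
  x = 5: rhs = 1, matching y values: 1, 18 (2 points).
  x = 6: rhs = 10, matching y values: none (0 points).
  x = 7: rhs = 17, matching y values: 6, 13 (2 points).
  x = 8: rhs = 9, matching y values: 3, 16 (2 points).
  x = 9: rhs = 11, matching y values: 7, 12 (2 points).
  x = 10: rhs = 10, matching y values: none (0 points).
  x = 11: rhs = 12, matching y values: none (0 points).
  x = 12: rhs = 4, matching y values: 2, 17 (2 points).
  x = 13: rhs = 11, matching y values: 7, 12 (2 points).
  x = 14: rhs = 1, matching y values: 1, 18 (2 points).
  x = 15: rhs = 18, matching y values: none (0 points).
  x = 16: rhs = 11, matching y values: 7, 12 (2 points).
  x = 17: rhs = 5, matching y values: 9, 10 (2 points).
  x = 18: rhs = 6, matching y values: 5, 14 (2 points).
Total affine count: 24.
Full point count |E(F_19)| = 24 + 1 = 25.
Hasse bound: |25 − (19+1)| = |5| = 5 ≤ 2√19 ≈ 8.7178 ✓.


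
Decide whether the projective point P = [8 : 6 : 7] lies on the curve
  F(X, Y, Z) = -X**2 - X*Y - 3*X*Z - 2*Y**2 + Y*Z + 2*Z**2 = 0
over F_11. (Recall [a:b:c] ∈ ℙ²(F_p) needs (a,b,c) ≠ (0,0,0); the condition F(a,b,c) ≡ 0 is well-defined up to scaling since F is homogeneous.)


F(8,6,7) ≡ 8 (mod 11); P is NOT on the curve.

Evaluate F(8, 6, 7) term-by-term (mod 11).
  -X**2 ↦ -1·64·1·1 = -64
  -X*Y ↦ -1·8·6·1 = -48
  -3*X*Z ↦ -3·8·1·7 = -168
  -2*Y**2 ↦ -2·1·36·1 = -72
  Y*Z ↦ 1·1·6·7 = 42
  2*Z**2 ↦ 2·1·1·49 = 98
Sum: F(8, 6, 7) = (-64) + (-48) + (-168) + (-72) + (42) + (98) = -212.
Reducing mod 11: -212 ≡ 8 (mod 11).
Since F(a, b, c) ≡ 8 ≠ 0 (mod 11), P does NOT lie on the curve.


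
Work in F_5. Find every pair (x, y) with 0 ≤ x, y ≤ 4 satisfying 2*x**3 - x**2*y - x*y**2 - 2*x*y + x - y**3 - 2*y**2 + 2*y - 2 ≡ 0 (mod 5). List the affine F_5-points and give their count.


Affine F_5-points: {(0, 4), (1, 4), (2, 1), (2, 2), (2, 3), (3, 0), (4, 0)}; count = 7.

For each of the 25 pairs (x, y) ∈ F_5², evaluate f(x, y) mod 5. Record the zeros.
  x = 0: [0↦3, 1↦2, 2↦1, 3↦4, 4↦0]  zeros at y ∈ {4}
  x = 1: [0↦1, 1↦1, 2↦4, 3↦4, 4↦0]  zeros at y ∈ {4}
  x = 2: [0↦1, 1↦0, 2↦0, 3↦0, 4↦4]  zeros at y ∈ {1, 2, 3}
  x = 3: [0↦0, 1↦1, 2↦1, 3↦4, 4↦4]  zeros at y ∈ {0}
  x = 4: [0↦0, 1↦1, 2↦4, 3↦3, 4↦2]  zeros at y ∈ {0}
Collecting zeros: affine points = {(0, 4), (1, 4), (2, 1), (2, 2), (2, 3), (3, 0), (4, 0)}.
Total count |C(F_5)_aff| = 7.


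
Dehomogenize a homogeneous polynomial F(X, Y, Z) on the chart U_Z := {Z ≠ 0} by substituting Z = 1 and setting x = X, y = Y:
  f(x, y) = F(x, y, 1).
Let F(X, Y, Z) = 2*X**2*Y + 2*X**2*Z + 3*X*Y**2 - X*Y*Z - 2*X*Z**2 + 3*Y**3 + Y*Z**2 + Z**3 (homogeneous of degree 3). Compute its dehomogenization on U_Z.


f(x, y) = 2*x**2*y + 2*x**2 + 3*x*y**2 - x*y - 2*x + 3*y**3 + y + 1

On U_Z we set Z = 1. Each monomial c·X^i·Y^j·Z^k in F becomes c·x^i·y^j·1^k = c·x^i·y^j.
Substituting Z = 1: F(X, Y, 1) = 2*x**2*y + 2*x**2 + 3*x*y**2 - x*y - 2*x + 3*y**3 + y + 1.
Note: deg(f) ≤ deg(F) = 3; strict inequality happens when F is divisible by Z (lost terms).


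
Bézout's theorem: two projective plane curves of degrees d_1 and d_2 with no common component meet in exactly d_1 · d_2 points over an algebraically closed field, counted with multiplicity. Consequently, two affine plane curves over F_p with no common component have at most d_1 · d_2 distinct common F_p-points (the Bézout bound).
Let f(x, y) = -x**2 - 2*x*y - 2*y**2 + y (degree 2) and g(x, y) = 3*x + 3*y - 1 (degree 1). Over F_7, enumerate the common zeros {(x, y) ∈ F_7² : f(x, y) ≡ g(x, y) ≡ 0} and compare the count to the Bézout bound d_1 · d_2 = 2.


Common zeros: ∅; count = 0; Bézout bound = 2.

deg(f) = 2, deg(g) = 1, so Bézout bound = 2.
Scan x ∈ F_7. For each x, list the y ∈ F_7 with f(x, y) ≡ 0 and those with g(x, y) ≡ 0 (mod 7); the common zeros in that column are the intersection.
  x = 0: f ≡ 0 at y ∈ {0, 4}; g ≡ 0 at y ∈ {5}; common: ∅.
  x = 1: f ≡ 0 at y ∈ {5}; g ≡ 0 at y ∈ {4}; common: ∅.
  x = 2: f ≡ 0 at y ∈ ∅; g ≡ 0 at y ∈ {3}; common: ∅.
  x = 3: f ≡ 0 at y ∈ {3, 5}; g ≡ 0 at y ∈ {2}; common: ∅.
  x = 4: f ≡ 0 at y ∈ ∅; g ≡ 0 at y ∈ {1}; common: ∅.
  x = 5: f ≡ 0 at y ∈ {3}; g ≡ 0 at y ∈ {0}; common: ∅.
  x = 6: f ≡ 0 at y ∈ {1, 4}; g ≡ 0 at y ∈ {6}; common: ∅.
Collecting: common zeros = ∅, so the count is 0.
Comparison with the Bézout bound: 0 ≤ 2 = deg(f)·deg(g), as expected for curves with no common component (the affine F_7-count falls short of the bound because intersections may lie at infinity, over extension fields, or carry multiplicity).


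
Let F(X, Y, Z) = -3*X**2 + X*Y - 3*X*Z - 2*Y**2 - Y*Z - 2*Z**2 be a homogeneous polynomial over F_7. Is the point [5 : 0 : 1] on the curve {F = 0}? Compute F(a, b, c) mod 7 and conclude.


F(5,0,1) ≡ 6 (mod 7); P is NOT on the curve.

Evaluate F(5, 0, 1) term-by-term (mod 7).
  -3*X**2 ↦ -3·25·1·1 = -75
  X*Y ↦ 1·5·0·1 = 0
  -3*X*Z ↦ -3·5·1·1 = -15
  -2*Y**2 ↦ -2·1·0·1 = 0
  -Y*Z ↦ -1·1·0·1 = 0
  -2*Z**2 ↦ -2·1·1·1 = -2
Sum: F(5, 0, 1) = (-75) + (0) + (-15) + (0) + (0) + (-2) = -92.
Reducing mod 7: -92 ≡ 6 (mod 7).
Since F(a, b, c) ≡ 6 ≠ 0 (mod 7), P does NOT lie on the curve.


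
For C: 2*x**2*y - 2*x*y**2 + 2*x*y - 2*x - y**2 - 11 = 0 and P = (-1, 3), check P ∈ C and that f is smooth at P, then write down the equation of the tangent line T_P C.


Tangent line at P: -26*x + 6*y - 44 = 0.

Step 1: f(-1, 3) = 0, so P lies on C.
Step 2: partial derivatives
  f_x(x, y) = 4*x*y - 2*y**2 + 2*y - 2, f_y(x, y) = 2*x**2 - 4*x*y + 2*x - 2*y.
  f_x(P) = -26, f_y(P) = 6 (gradient nonzero, so P is smooth).
Step 3: tangent line at P: -26·(x − -1) + 6·(y − 3) = 0.
Expanding: -26*x + 6*y - 44 = 0.


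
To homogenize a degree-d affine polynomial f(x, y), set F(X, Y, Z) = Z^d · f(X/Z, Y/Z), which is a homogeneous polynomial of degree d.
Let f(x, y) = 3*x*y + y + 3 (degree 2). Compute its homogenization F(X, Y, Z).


F(X, Y, Z) = 3*X*Y + Y*Z + 3*Z**2

deg(f) = 2.
Substitute x = X/Z, y = Y/Z into f, then multiply by Z^2.
  monomial 3·x^1·y^1 ↦ 3·X^1·Y^1·Z^0.
  monomial 1·x^0·y^1 ↦ 1·X^0·Y^1·Z^1.
  monomial 3·x^0·y^0 ↦ 3·X^0·Y^0·Z^2.
Collecting: F(X, Y, Z) = 3*X*Y + Y*Z + 3*Z**2.


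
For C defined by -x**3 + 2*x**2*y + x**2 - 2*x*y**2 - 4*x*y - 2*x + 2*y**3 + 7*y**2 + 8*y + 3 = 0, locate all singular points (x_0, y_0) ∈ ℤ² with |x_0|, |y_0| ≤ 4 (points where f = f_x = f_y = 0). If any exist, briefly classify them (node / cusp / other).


Singular points: {(0, -1)}; classification: node.

Compute partial derivatives:
  f_x = -3*x**2 + 4*x*y + 2*x - 2*y**2 - 4*y - 2.
  f_y = 2*x**2 - 4*x*y - 4*x + 6*y**2 + 14*y + 8.
Scan x_0 ∈ {−4, ..., 4}. For each x_0, f_y(x_0, y) is a polynomial in y; find its integer roots y ∈ {−4, ..., 4}, then test f_x and f at those candidates.
  x = -4: f_y(-4, y) = 6*y**2 + 30*y + 56; no integer root y with |y| ≤ 4.
  x = -3: f_y(-3, y) = 6*y**2 + 26*y + 38; no integer root y with |y| ≤ 4.
  x = -2: f_y(-2, y) = 6*y**2 + 22*y + 24; no integer root y with |y| ≤ 4.
  x = -1: f_y(-1, y) = 6*y**2 + 18*y + 14; no integer root y with |y| ≤ 4.
  x = 0: f_y(0, y) = 6*y**2 + 14*y + 8; vanishes at y ∈ {-1}. (0, -1): f_x = 0, f = 0 — SINGULAR.
  x = 1: f_y(1, y) = 6*y**2 + 10*y + 6; no integer root y with |y| ≤ 4.
  x = 2: f_y(2, y) = 6*y**2 + 6*y + 8; no integer root y with |y| ≤ 4.
  x = 3: f_y(3, y) = 6*y**2 + 2*y + 14; no integer root y with |y| ≤ 4.
  x = 4: f_y(4, y) = 6*y**2 - 2*y + 24; no integer root y with |y| ≤ 4.
Only singular point on the grid: (0, -1).
Classify: substitute x = 0 + u, y = -1 + v and expand: f = -u**3 + 2*u**2*v - u**2 - 2*u*v**2 + 2*v**3 + v**2.
No constant or linear terms (consistent with a singular point). Quadratic part: -u**2 + v**2. Cubic part: -u**3 + 2*u**2*v - 2*u*v**2 + 2*v**3.
The quadratic part v**2 - u**2 = (v − u)(v + u) splits into two distinct linear factors, so there are two distinct tangent lines y − -1 = ±(x − 0) — this is a node (ordinary double point).
Classification: node.


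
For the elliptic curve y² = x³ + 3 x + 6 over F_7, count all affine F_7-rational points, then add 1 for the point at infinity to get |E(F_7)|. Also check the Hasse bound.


Affine points = {(3, 0), (6, 3), (6, 4)}; affine count = 3; |E(F_7)| = 4.

Discriminant check: Δ ∝ 4a³ + 27b² = 4·3³ + 27·6² = 4·27 + 27·36 ≡ 2 (mod 7). Nonzero ⇒ E is nonsingular.
For each x ∈ F_7, compute rhs = x³ + 3·x + 6 mod 7, then count y ∈ F_7 with y² ≡ rhs.
  x = 0: rhs = 6, matching y values: none (0 points).
  x = 1: rhs = 3, matching y values: none (0 points).
  x = 2: rhs = 6, matching y values: none (0 points).
  x = 3: rhs = 0, matching y values: 0 (1 points).
  x = 4: rhs = 5, matching y values: none (0 points).
  x = 5: rhs = 6, matching y values: none (0 points).
  x = 6: rhs = 2, matching y values: 3, 4 (2 points).
Total affine count: 3.
Full point count |E(F_7)| = 3 + 1 = 4.
Hasse bound: |4 − (7+1)| = |-4| = 4 ≤ 2√7 ≈ 5.2915 ✓.


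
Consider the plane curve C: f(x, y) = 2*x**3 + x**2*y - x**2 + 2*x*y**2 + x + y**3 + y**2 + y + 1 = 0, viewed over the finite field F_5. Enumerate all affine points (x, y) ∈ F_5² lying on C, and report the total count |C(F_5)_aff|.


Affine F_5-points: {(0, 2), (0, 3), (0, 4), (2, 0), (3, 2), (3, 4), (4, 2)}; count = 7.

For each of the 25 pairs (x, y) ∈ F_5², evaluate f(x, y) mod 5. Record the zeros.
  x = 0: [0↦1, 1↦4, 2↦0, 3↦0, 4↦0]  zeros at y ∈ {2, 3, 4}
  x = 1: [0↦3, 1↦4, 2↦2, 3↦3, 4↦3]  zeros at y ∈ ∅
  x = 2: [0↦0, 1↦1, 2↦3, 3↦2, 4↦4]  zeros at y ∈ {0}
  x = 3: [0↦4, 1↦2, 2↦0, 3↦4, 4↦0]  zeros at y ∈ {2, 4}
  x = 4: [0↦2, 1↦4, 2↦0, 3↦1, 4↦3]  zeros at y ∈ {2}
Collecting zeros: affine points = {(0, 2), (0, 3), (0, 4), (2, 0), (3, 2), (3, 4), (4, 2)}.
Total count |C(F_5)_aff| = 7.


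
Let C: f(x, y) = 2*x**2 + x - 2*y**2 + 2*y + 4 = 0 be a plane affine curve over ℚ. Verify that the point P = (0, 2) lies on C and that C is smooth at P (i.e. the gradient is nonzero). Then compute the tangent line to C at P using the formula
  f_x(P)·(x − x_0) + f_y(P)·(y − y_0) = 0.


Tangent line at P: x - 6*y + 12 = 0.

Step 1: f(0, 2) = 0, so P lies on C.
Step 2: partial derivatives
  f_x(x, y) = 4*x + 1, f_y(x, y) = 2 - 4*y.
  f_x(P) = 1, f_y(P) = -6 (gradient nonzero, so P is smooth).
Step 3: tangent line at P: 1·(x − 0) + -6·(y − 2) = 0.
Expanding: x - 6*y + 12 = 0.


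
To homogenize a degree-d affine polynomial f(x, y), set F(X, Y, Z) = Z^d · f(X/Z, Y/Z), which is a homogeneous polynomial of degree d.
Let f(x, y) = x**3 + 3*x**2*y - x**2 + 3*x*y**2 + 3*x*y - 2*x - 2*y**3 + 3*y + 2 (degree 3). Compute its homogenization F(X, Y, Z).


F(X, Y, Z) = X**3 + 3*X**2*Y - X**2*Z + 3*X*Y**2 + 3*X*Y*Z - 2*X*Z**2 - 2*Y**3 + 3*Y*Z**2 + 2*Z**3

deg(f) = 3.
Substitute x = X/Z, y = Y/Z into f, then multiply by Z^3.
  monomial 1·x^3·y^0 ↦ 1·X^3·Y^0·Z^0.
  monomial 3·x^2·y^1 ↦ 3·X^2·Y^1·Z^0.
  monomial -1·x^2·y^0 ↦ -1·X^2·Y^0·Z^1.
  monomial 3·x^1·y^2 ↦ 3·X^1·Y^2·Z^0.
  monomial 3·x^1·y^1 ↦ 3·X^1·Y^1·Z^1.
  monomial -2·x^1·y^0 ↦ -2·X^1·Y^0·Z^2.
  monomial -2·x^0·y^3 ↦ -2·X^0·Y^3·Z^0.
  monomial 3·x^0·y^1 ↦ 3·X^0·Y^1·Z^2.
  monomial 2·x^0·y^0 ↦ 2·X^0·Y^0·Z^3.
Collecting: F(X, Y, Z) = X**3 + 3*X**2*Y - X**2*Z + 3*X*Y**2 + 3*X*Y*Z - 2*X*Z**2 - 2*Y**3 + 3*Y*Z**2 + 2*Z**3.


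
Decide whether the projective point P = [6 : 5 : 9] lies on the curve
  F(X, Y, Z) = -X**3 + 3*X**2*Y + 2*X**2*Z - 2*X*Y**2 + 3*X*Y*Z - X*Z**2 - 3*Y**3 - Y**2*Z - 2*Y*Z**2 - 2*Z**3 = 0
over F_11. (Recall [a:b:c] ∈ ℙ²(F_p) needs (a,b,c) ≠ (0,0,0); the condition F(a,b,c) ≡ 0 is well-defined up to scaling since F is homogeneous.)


F(6,5,9) ≡ 9 (mod 11); P is NOT on the curve.

Evaluate F(6, 5, 9) term-by-term (mod 11).
  -X**3 ↦ -1·216·1·1 = -216
  3*X**2*Y ↦ 3·36·5·1 = 540
  2*X**2*Z ↦ 2·36·1·9 = 648
  -2*X*Y**2 ↦ -2·6·25·1 = -300
  3*X*Y*Z ↦ 3·6·5·9 = 810
  -X*Z**2 ↦ -1·6·1·81 = -486
  -3*Y**3 ↦ -3·1·125·1 = -375
  -Y**2*Z ↦ -1·1·25·9 = -225
  -2*Y*Z**2 ↦ -2·1·5·81 = -810
  -2*Z**3 ↦ -2·1·1·729 = -1458
Sum: F(6, 5, 9) = (-216) + (540) + (648) + (-300) + (810) + (-486) + (-375) + (-225) + (-810) + (-1458) = -1872.
Reducing mod 11: -1872 ≡ 9 (mod 11).
Since F(a, b, c) ≡ 9 ≠ 0 (mod 11), P does NOT lie on the curve.


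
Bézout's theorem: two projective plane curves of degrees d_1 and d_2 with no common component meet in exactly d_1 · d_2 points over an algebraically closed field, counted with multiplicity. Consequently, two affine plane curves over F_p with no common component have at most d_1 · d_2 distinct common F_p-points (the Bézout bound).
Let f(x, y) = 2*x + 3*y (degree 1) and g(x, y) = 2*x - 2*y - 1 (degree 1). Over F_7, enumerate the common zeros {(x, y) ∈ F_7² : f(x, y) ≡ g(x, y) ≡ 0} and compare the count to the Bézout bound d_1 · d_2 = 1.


Common zeros: {(1, 4)}; count = 1; Bézout bound = 1.

deg(f) = 1, deg(g) = 1, so Bézout bound = 1.
Scan x ∈ F_7. For each x, list the y ∈ F_7 with f(x, y) ≡ 0 and those with g(x, y) ≡ 0 (mod 7); the common zeros in that column are the intersection.
  x = 0: f ≡ 0 at y ∈ {0}; g ≡ 0 at y ∈ {3}; common: ∅.
  x = 1: f ≡ 0 at y ∈ {4}; g ≡ 0 at y ∈ {4}; common: {4}.
  x = 2: f ≡ 0 at y ∈ {1}; g ≡ 0 at y ∈ {5}; common: ∅.
  x = 3: f ≡ 0 at y ∈ {5}; g ≡ 0 at y ∈ {6}; common: ∅.
  x = 4: f ≡ 0 at y ∈ {2}; g ≡ 0 at y ∈ {0}; common: ∅.
  x = 5: f ≡ 0 at y ∈ {6}; g ≡ 0 at y ∈ {1}; common: ∅.
  x = 6: f ≡ 0 at y ∈ {3}; g ≡ 0 at y ∈ {2}; common: ∅.
Collecting: common zeros = {(1, 4)}, so the count is 1.
Comparison with the Bézout bound: 1 ≤ 1 = deg(f)·deg(g), as expected for curves with no common component (the bound is attained).


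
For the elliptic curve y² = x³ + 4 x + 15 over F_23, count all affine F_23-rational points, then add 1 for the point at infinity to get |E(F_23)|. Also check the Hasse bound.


Affine points = {(2, 10), (2, 13), (3, 10), (3, 13), (4, 7), (4, 16), (6, 5), (6, 18), (7, 8), (7, 15), (14, 3), (14, 20), (15, 0), (16, 9), (16, 14), (18, 10), (18, 13), (19, 2), (19, 21)}; affine count = 19; |E(F_23)| = 20.

Discriminant check: Δ ∝ 4a³ + 27b² = 4·4³ + 27·15² = 4·64 + 27·225 ≡ 6 (mod 23). Nonzero ⇒ E is nonsingular.
For each x ∈ F_23, compute rhs = x³ + 4·x + 15 mod 23, then count y ∈ F_23 with y² ≡ rhs.
  x = 0: rhs = 15, matching y values: none (0 points).
  x = 1: rhs = 20, matching y values: none (0 points).
  x = 2: rhs = 8, matching y values: 10, 13 (2 points).
  x = 3: rhs = 8, matching y values: 10, 13 (2 points).
  x = 4: rhs = 3, matching y values: 7, 16 (2 points).
  x = 5: rhs = 22, matching y values: none (0 points).
  x = 6: rhs = 2, matching y values: 5, 18 (2 points).
  x = 7: rhs = 18, matching y values: 8, 15 (2 points).
  x = 8: rhs = 7, matching y values: none (0 points).
  x = 9: rhs = 21, matching y values: none (0 points).
  x = 10: rhs = 20, matching y values: none (0 points).
  x = 11: rhs = 10, matching y values: none (0 points).
  x = 12: rhs = 20, matching y values: none (0 points).
  x = 13: rhs = 10, matching y values: none (0 points).
  x = 14: rhs = 9, matching y values: 3, 20 (2 points).
  x = 15: rhs = 0, matching y values: 0 (1 points).
  x = 16: rhs = 12, matching y values: 9, 14 (2 points).
  x = 17: rhs = 5, matching y values: none (0 points).
  x = 18: rhs = 8, matching y values: 10, 13 (2 points).
  x = 19: rhs = 4, matching y values: 2, 21 (2 points).
  x = 20: rhs = 22, matching y values: none (0 points).
  x = 21: rhs = 22, matching y values: none (0 points).
  x = 22: rhs = 10, matching y values: none (0 points).
Total affine count: 19.
Full point count |E(F_23)| = 19 + 1 = 20.
Hasse bound: |20 − (23+1)| = |-4| = 4 ≤ 2√23 ≈ 9.5917 ✓.


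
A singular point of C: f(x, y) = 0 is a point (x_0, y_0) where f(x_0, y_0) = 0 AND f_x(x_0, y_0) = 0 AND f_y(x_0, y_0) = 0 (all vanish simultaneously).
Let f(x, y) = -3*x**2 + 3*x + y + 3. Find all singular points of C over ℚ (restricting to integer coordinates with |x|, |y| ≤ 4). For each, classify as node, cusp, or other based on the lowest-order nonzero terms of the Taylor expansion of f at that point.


No singular points in the scanned grid; C is smooth there.

Compute partial derivatives:
  f_x = 3 - 6*x.
  f_y = 1.
f_y = 1 is a nonzero constant, so f_y never vanishes: no point (x, y) can satisfy f = f_x = f_y = 0. In particular no (x, y) ∈ {−4, ..., 4}² is singular; the curve is smooth.


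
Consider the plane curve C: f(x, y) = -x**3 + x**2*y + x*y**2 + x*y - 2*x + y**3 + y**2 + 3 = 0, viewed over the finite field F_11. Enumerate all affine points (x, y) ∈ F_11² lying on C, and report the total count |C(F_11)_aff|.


Affine F_11-points: {(1, 0), (5, 0), (5, 7), (5, 9), (6, 6), (9, 10), (10, 3)}; count = 7.

For each of the 121 pairs (x, y) ∈ F_11², evaluate f(x, y) mod 11. Record the zeros.
  x = 0: [0↦3, 1↦5, 2↦4, 3↦6, 4↦6, 5↦10, 6↦2, 7↦10, 8↦7, 9↦10, 10↦3]  zeros at y ∈ ∅
  x = 1: [0↦0, 1↦5, 2↦9, 3↦7, 4↦5, 5↦9, 6↦3, 7↦4, 8↦7, 9↦7, 10↦10]  zeros at y ∈ {0}
  x = 2: [0↦2, 1↦1, 2↦1, 3↦8, 4↦6, 5↦1, 6↦10, 7↦6, 8↦6, 9↦5, 10↦9]  zeros at y ∈ ∅
  x = 3: [0↦3, 1↦9, 2↦7, 3↦3, 4↦3, 5↦2, 6↦6, 7↦10, 8↦9, 9↦9, 10↦5]  zeros at y ∈ ∅
  x = 4: [0↦8, 1↦1, 2↦10, 3↦8, 4↦1, 5↦6, 6↦7, 7↦10, 8↦10, 9↦2, 10↦3]  zeros at y ∈ ∅
  x = 5: [0↦0, 1↦4, 2↦4, 3↦6, 4↦5, 5↦7, 6↦7, 7↦0, 8↦3, 9↦0, 10↦8]  zeros at y ∈ {0, 7, 9}
  x = 6: [0↦6, 1↦1, 2↦5, 3↦2, 4↦9, 5↦10, 6↦0, 7↦7, 8↦4, 9↦8, 10↦3]  zeros at y ∈ {6}
  x = 7: [0↦9, 1↦8, 2↦7, 3↦1, 4↦7, 5↦9, 6↦2, 7↦3, 8↦7, 9↦9, 10↦4]  zeros at y ∈ ∅
  x = 8: [0↦3, 1↦8, 2↦4, 3↦8, 4↦4, 5↦9, 6↦7, 7↦4, 8↦6, 9↦8, 10↦5]  zeros at y ∈ ∅
  x = 9: [0↦4, 1↦6, 2↦1, 3↦6, 4↦5, 5↦4, 6↦9, 7↦4, 8↦6, 9↦10, 10↦0]  zeros at y ∈ {10}
  x = 10: [0↦6, 1↦7, 2↦3, 3↦0, 4↦4, 5↦10, 6↦2, 7↦8, 8↦1, 9↦9, 10↦5]  zeros at y ∈ {3}
Collecting zeros: affine points = {(1, 0), (5, 0), (5, 7), (5, 9), (6, 6), (9, 10), (10, 3)}.
Total count |C(F_11)_aff| = 7.


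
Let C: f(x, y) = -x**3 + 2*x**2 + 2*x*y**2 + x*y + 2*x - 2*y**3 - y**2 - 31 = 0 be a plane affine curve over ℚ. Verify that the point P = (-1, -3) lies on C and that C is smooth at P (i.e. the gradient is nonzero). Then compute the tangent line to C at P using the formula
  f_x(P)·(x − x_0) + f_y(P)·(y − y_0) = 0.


Tangent line at P: 10*x - 37*y - 101 = 0.

Step 1: f(-1, -3) = 0, so P lies on C.
Step 2: partial derivatives
  f_x(x, y) = -3*x**2 + 4*x + 2*y**2 + y + 2, f_y(x, y) = 4*x*y + x - 6*y**2 - 2*y.
  f_x(P) = 10, f_y(P) = -37 (gradient nonzero, so P is smooth).
Step 3: tangent line at P: 10·(x − -1) + -37·(y − -3) = 0.
Expanding: 10*x - 37*y - 101 = 0.


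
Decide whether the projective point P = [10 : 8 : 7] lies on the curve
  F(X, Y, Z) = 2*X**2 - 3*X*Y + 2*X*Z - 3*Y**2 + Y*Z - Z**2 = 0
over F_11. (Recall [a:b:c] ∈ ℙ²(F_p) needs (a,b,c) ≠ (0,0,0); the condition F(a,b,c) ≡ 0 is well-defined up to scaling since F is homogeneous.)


F(10,8,7) ≡ 3 (mod 11); P is NOT on the curve.

Evaluate F(10, 8, 7) term-by-term (mod 11).
  2*X**2 ↦ 2·100·1·1 = 200
  -3*X*Y ↦ -3·10·8·1 = -240
  2*X*Z ↦ 2·10·1·7 = 140
  -3*Y**2 ↦ -3·1·64·1 = -192
  Y*Z ↦ 1·1·8·7 = 56
  -Z**2 ↦ -1·1·1·49 = -49
Sum: F(10, 8, 7) = (200) + (-240) + (140) + (-192) + (56) + (-49) = -85.
Reducing mod 11: -85 ≡ 3 (mod 11).
Since F(a, b, c) ≡ 3 ≠ 0 (mod 11), P does NOT lie on the curve.


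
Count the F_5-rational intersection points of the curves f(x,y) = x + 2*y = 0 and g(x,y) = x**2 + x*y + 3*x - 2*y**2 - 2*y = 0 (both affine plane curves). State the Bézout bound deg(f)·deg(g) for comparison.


Common zeros: {(0, 0)}; count = 1; Bézout bound = 2.

deg(f) = 1, deg(g) = 2, so Bézout bound = 2.
Scan x ∈ F_5. For each x, list the y ∈ F_5 with f(x, y) ≡ 0 and those with g(x, y) ≡ 0 (mod 5); the common zeros in that column are the intersection.
  x = 0: f ≡ 0 at y ∈ {0}; g ≡ 0 at y ∈ {0, 4}; common: {0}.
  x = 1: f ≡ 0 at y ∈ {2}; g ≡ 0 at y ∈ ∅; common: ∅.
  x = 2: f ≡ 0 at y ∈ {4}; g ≡ 0 at y ∈ {0}; common: ∅.
  x = 3: f ≡ 0 at y ∈ {1}; g ≡ 0 at y ∈ {4}; common: ∅.
  x = 4: f ≡ 0 at y ∈ {3}; g ≡ 0 at y ∈ ∅; common: ∅.
Collecting: common zeros = {(0, 0)}, so the count is 1.
Comparison with the Bézout bound: 1 ≤ 2 = deg(f)·deg(g), as expected for curves with no common component (the affine F_5-count falls short of the bound because intersections may lie at infinity, over extension fields, or carry multiplicity).


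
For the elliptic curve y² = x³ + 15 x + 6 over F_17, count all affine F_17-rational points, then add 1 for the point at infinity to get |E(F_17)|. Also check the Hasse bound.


Affine points = {(5, 6), (5, 11), (8, 3), (8, 14), (10, 0), (13, 1), (13, 16), (14, 6), (14, 11), (15, 6), (15, 11)}; affine count = 11; |E(F_17)| = 12.

Discriminant check: Δ ∝ 4a³ + 27b² = 4·15³ + 27·6² = 4·3375 + 27·36 ≡ 5 (mod 17). Nonzero ⇒ E is nonsingular.
For each x ∈ F_17, compute rhs = x³ + 15·x + 6 mod 17, then count y ∈ F_17 with y² ≡ rhs.
  x = 0: rhs = 6, matching y values: none (0 points).
  x = 1: rhs = 5, matching y values: none (0 points).
  x = 2: rhs = 10, matching y values: none (0 points).
  x = 3: rhs = 10, matching y values: none (0 points).
  x = 4: rhs = 11, matching y values: none (0 points).
  x = 5: rhs = 2, matching y values: 6, 11 (2 points).
  x = 6: rhs = 6, matching y values: none (0 points).
  x = 7: rhs = 12, matching y values: none (0 points).
  x = 8: rhs = 9, matching y values: 3, 14 (2 points).
  x = 9: rhs = 3, matching y values: none (0 points).
  x = 10: rhs = 0, matching y values: 0 (1 points).
  x = 11: rhs = 6, matching y values: none (0 points).
  x = 12: rhs = 10, matching y values: none (0 points).
  x = 13: rhs = 1, matching y values: 1, 16 (2 points).
  x = 14: rhs = 2, matching y values: 6, 11 (2 points).
  x = 15: rhs = 2, matching y values: 6, 11 (2 points).
  x = 16: rhs = 7, matching y values: none (0 points).
Total affine count: 11.
Full point count |E(F_17)| = 11 + 1 = 12.
Hasse bound: |12 − (17+1)| = |-6| = 6 ≤ 2√17 ≈ 8.2462 ✓.


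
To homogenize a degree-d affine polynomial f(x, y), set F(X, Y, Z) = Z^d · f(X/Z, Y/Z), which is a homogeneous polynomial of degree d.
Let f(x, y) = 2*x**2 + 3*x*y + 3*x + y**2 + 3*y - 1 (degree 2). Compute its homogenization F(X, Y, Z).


F(X, Y, Z) = 2*X**2 + 3*X*Y + 3*X*Z + Y**2 + 3*Y*Z - Z**2

deg(f) = 2.
Substitute x = X/Z, y = Y/Z into f, then multiply by Z^2.
  monomial 2·x^2·y^0 ↦ 2·X^2·Y^0·Z^0.
  monomial 3·x^1·y^1 ↦ 3·X^1·Y^1·Z^0.
  monomial 3·x^1·y^0 ↦ 3·X^1·Y^0·Z^1.
  monomial 1·x^0·y^2 ↦ 1·X^0·Y^2·Z^0.
  monomial 3·x^0·y^1 ↦ 3·X^0·Y^1·Z^1.
  monomial -1·x^0·y^0 ↦ -1·X^0·Y^0·Z^2.
Collecting: F(X, Y, Z) = 2*X**2 + 3*X*Y + 3*X*Z + Y**2 + 3*Y*Z - Z**2.


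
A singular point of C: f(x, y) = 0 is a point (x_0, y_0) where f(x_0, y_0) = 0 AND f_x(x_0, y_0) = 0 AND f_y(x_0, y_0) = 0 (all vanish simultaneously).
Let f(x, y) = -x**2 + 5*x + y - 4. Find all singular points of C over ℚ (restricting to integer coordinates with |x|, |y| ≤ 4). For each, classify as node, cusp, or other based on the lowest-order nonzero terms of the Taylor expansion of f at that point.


No singular points in the scanned grid; C is smooth there.

Compute partial derivatives:
  f_x = 5 - 2*x.
  f_y = 1.
f_y = 1 is a nonzero constant, so f_y never vanishes: no point (x, y) can satisfy f = f_x = f_y = 0. In particular no (x, y) ∈ {−4, ..., 4}² is singular; the curve is smooth.


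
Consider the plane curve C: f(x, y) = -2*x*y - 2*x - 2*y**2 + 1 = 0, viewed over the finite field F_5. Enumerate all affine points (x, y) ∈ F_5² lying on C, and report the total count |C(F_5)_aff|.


Affine F_5-points: {(1, 1), (1, 3), (3, 0), (3, 2)}; count = 4.

For each of the 25 pairs (x, y) ∈ F_5², evaluate f(x, y) mod 5. Record the zeros.
  x = 0: [0↦1, 1↦4, 2↦3, 3↦3, 4↦4]  zeros at y ∈ ∅
  x = 1: [0↦4, 1↦0, 2↦2, 3↦0, 4↦4]  zeros at y ∈ {1, 3}
  x = 2: [0↦2, 1↦1, 2↦1, 3↦2, 4↦4]  zeros at y ∈ ∅
  x = 3: [0↦0, 1↦2, 2↦0, 3↦4, 4↦4]  zeros at y ∈ {0, 2}
  x = 4: [0↦3, 1↦3, 2↦4, 3↦1, 4↦4]  zeros at y ∈ ∅
Collecting zeros: affine points = {(1, 1), (1, 3), (3, 0), (3, 2)}.
Total count |C(F_5)_aff| = 4.


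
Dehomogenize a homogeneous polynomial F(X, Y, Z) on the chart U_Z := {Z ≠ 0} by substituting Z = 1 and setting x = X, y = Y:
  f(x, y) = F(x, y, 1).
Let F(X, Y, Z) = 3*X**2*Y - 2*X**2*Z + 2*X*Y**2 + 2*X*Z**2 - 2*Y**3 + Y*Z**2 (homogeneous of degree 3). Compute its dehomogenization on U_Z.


f(x, y) = 3*x**2*y - 2*x**2 + 2*x*y**2 + 2*x - 2*y**3 + y

On U_Z we set Z = 1. Each monomial c·X^i·Y^j·Z^k in F becomes c·x^i·y^j·1^k = c·x^i·y^j.
Substituting Z = 1: F(X, Y, 1) = 3*x**2*y - 2*x**2 + 2*x*y**2 + 2*x - 2*y**3 + y.
Note: deg(f) ≤ deg(F) = 3; strict inequality happens when F is divisible by Z (lost terms).


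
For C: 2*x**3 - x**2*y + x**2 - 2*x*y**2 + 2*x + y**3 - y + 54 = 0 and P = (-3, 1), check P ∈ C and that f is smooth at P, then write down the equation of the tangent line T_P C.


Tangent line at P: 54*x + 5*y + 157 = 0.

Step 1: f(-3, 1) = 0, so P lies on C.
Step 2: partial derivatives
  f_x(x, y) = 6*x**2 - 2*x*y + 2*x - 2*y**2 + 2, f_y(x, y) = -x**2 - 4*x*y + 3*y**2 - 1.
  f_x(P) = 54, f_y(P) = 5 (gradient nonzero, so P is smooth).
Step 3: tangent line at P: 54·(x − -3) + 5·(y − 1) = 0.
Expanding: 54*x + 5*y + 157 = 0.


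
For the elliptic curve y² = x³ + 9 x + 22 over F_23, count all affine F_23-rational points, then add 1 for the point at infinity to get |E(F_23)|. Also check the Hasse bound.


Affine points = {(1, 3), (1, 20), (2, 5), (2, 18), (5, 10), (5, 13), (6, 4), (6, 19), (8, 10), (8, 13), (9, 2), (9, 21), (10, 10), (10, 13), (11, 7), (11, 16), (12, 8), (12, 15), (13, 6), (13, 17), (15, 6), (15, 17), (18, 6), (18, 17), (22, 9), (22, 14)}; affine count = 26; |E(F_23)| = 27.

Discriminant check: Δ ∝ 4a³ + 27b² = 4·9³ + 27·22² = 4·729 + 27·484 ≡ 22 (mod 23). Nonzero ⇒ E is nonsingular.
For each x ∈ F_23, compute rhs = x³ + 9·x + 22 mod 23, then count y ∈ F_23 with y² ≡ rhs.
  x = 0: rhs = 22, matching y values: none (0 points).
  x = 1: rhs = 9, matching y values: 3, 20 (2 points).
  x = 2: rhs = 2, matching y values: 5, 18 (2 points).
  x = 3: rhs = 7, matching y values: none (0 points).
  x = 4: rhs = 7, matching y values: none (0 points).
  x = 5: rhs = 8, matching y values: 10, 13 (2 points).
  x = 6: rhs = 16, matching y values: 4, 19 (2 points).
  x = 7: rhs = 14, matching y values: none (0 points).
  x = 8: rhs = 8, matching y values: 10, 13 (2 points).
  x = 9: rhs = 4, matching y values: 2, 21 (2 points).
  x = 10: rhs = 8, matching y values: 10, 13 (2 points).
  x = 11: rhs = 3, matching y values: 7, 16 (2 points).
  x = 12: rhs = 18, matching y values: 8, 15 (2 points).
  x = 13: rhs = 13, matching y values: 6, 17 (2 points).
  x = 14: rhs = 17, matching y values: none (0 points).
  x = 15: rhs = 13, matching y values: 6, 17 (2 points).
  x = 16: rhs = 7, matching y values: none (0 points).
  x = 17: rhs = 5, matching y values: none (0 points).
  x = 18: rhs = 13, matching y values: 6, 17 (2 points).
  x = 19: rhs = 14, matching y values: none (0 points).
  x = 20: rhs = 14, matching y values: none (0 points).
  x = 21: rhs = 19, matching y values: none (0 points).
  x = 22: rhs = 12, matching y values: 9, 14 (2 points).
Total affine count: 26.
Full point count |E(F_23)| = 26 + 1 = 27.
Hasse bound: |27 − (23+1)| = |3| = 3 ≤ 2√23 ≈ 9.5917 ✓.


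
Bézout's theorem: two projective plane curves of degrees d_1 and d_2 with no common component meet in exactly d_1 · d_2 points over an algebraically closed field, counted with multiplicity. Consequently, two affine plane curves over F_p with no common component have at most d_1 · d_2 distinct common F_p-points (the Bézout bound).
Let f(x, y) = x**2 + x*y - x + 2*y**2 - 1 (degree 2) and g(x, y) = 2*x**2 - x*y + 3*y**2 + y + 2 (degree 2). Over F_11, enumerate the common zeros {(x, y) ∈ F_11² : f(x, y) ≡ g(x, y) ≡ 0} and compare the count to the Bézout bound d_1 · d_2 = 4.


Common zeros: ∅; count = 0; Bézout bound = 4.

deg(f) = 2, deg(g) = 2, so Bézout bound = 4.
Scan x ∈ F_11. For each x, list the y ∈ F_11 with f(x, y) ≡ 0 and those with g(x, y) ≡ 0 (mod 11); the common zeros in that column are the intersection.
  x = 0: f ≡ 0 at y ∈ ∅; g ≡ 0 at y ∈ ∅; common: ∅.
  x = 1: f ≡ 0 at y ∈ {6, 10}; g ≡ 0 at y ∈ ∅; common: ∅.
  x = 2: f ≡ 0 at y ∈ ∅; g ≡ 0 at y ∈ ∅; common: ∅.
  x = 3: f ≡ 0 at y ∈ ∅; g ≡ 0 at y ∈ ∅; common: ∅.
  x = 4: f ≡ 0 at y ∈ {0, 9}; g ≡ 0 at y ∈ ∅; common: ∅.
  x = 5: f ≡ 0 at y ∈ {6, 8}; g ≡ 0 at y ∈ ∅; common: ∅.
  x = 6: f ≡ 0 at y ∈ ∅; g ≡ 0 at y ∈ ∅; common: ∅.
  x = 7: f ≡ 0 at y ∈ ∅; g ≡ 0 at y ∈ ∅; common: ∅.
  x = 8: f ≡ 0 at y ∈ {0, 7}; g ≡ 0 at y ∈ ∅; common: ∅.
  x = 9: f ≡ 0 at y ∈ ∅; g ≡ 0 at y ∈ ∅; common: ∅.
  x = 10: f ≡ 0 at y ∈ {8, 9}; g ≡ 0 at y ∈ {7}; common: ∅.
Collecting: common zeros = ∅, so the count is 0.
Comparison with the Bézout bound: 0 ≤ 4 = deg(f)·deg(g), as expected for curves with no common component (the affine F_11-count falls short of the bound because intersections may lie at infinity, over extension fields, or carry multiplicity).


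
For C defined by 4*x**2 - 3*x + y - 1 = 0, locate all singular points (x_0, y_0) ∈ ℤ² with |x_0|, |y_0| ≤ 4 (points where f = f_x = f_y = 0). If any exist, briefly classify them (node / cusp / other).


No singular points in the scanned grid; C is smooth there.

Compute partial derivatives:
  f_x = 8*x - 3.
  f_y = 1.
f_y = 1 is a nonzero constant, so f_y never vanishes: no point (x, y) can satisfy f = f_x = f_y = 0. In particular no (x, y) ∈ {−4, ..., 4}² is singular; the curve is smooth.


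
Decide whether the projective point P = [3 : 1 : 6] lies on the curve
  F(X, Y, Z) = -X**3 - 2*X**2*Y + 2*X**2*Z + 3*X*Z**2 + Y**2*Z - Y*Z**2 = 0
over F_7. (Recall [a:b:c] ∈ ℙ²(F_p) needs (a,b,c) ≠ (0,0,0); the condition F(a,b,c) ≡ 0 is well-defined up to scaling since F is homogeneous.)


F(3,1,6) ≡ 0 (mod 7); P is on the curve.

Evaluate F(3, 1, 6) term-by-term (mod 7).
  -X**3 ↦ -1·27·1·1 = -27
  -2*X**2*Y ↦ -2·9·1·1 = -18
  2*X**2*Z ↦ 2·9·1·6 = 108
  3*X*Z**2 ↦ 3·3·1·36 = 324
  Y**2*Z ↦ 1·1·1·6 = 6
  -Y*Z**2 ↦ -1·1·1·36 = -36
Sum: F(3, 1, 6) = (-27) + (-18) + (108) + (324) + (6) + (-36) = 357.
Reducing mod 7: 357 ≡ 0 (mod 7).
Since F(a, b, c) ≡ 0 (mod 7), P lies on the curve.


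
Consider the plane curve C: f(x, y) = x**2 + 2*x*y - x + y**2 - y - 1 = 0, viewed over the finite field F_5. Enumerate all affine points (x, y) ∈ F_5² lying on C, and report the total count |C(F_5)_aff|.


Affine F_5-points: {(0, 3), (1, 2), (2, 1), (3, 0), (4, 4)}; count = 5.

For each of the 25 pairs (x, y) ∈ F_5², evaluate f(x, y) mod 5. Record the zeros.
  x = 0: [0↦4, 1↦4, 2↦1, 3↦0, 4↦1]  zeros at y ∈ {3}
  x = 1: [0↦4, 1↦1, 2↦0, 3↦1, 4↦4]  zeros at y ∈ {2}
  x = 2: [0↦1, 1↦0, 2↦1, 3↦4, 4↦4]  zeros at y ∈ {1}
  x = 3: [0↦0, 1↦1, 2↦4, 3↦4, 4↦1]  zeros at y ∈ {0}
  x = 4: [0↦1, 1↦4, 2↦4, 3↦1, 4↦0]  zeros at y ∈ {4}
Collecting zeros: affine points = {(0, 3), (1, 2), (2, 1), (3, 0), (4, 4)}.
Total count |C(F_5)_aff| = 5.


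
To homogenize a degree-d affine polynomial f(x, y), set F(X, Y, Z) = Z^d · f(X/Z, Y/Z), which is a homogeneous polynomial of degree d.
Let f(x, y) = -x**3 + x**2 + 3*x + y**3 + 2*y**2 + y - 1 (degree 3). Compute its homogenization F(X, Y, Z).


F(X, Y, Z) = -X**3 + X**2*Z + 3*X*Z**2 + Y**3 + 2*Y**2*Z + Y*Z**2 - Z**3

deg(f) = 3.
Substitute x = X/Z, y = Y/Z into f, then multiply by Z^3.
  monomial -1·x^3·y^0 ↦ -1·X^3·Y^0·Z^0.
  monomial 1·x^2·y^0 ↦ 1·X^2·Y^0·Z^1.
  monomial 3·x^1·y^0 ↦ 3·X^1·Y^0·Z^2.
  monomial 1·x^0·y^3 ↦ 1·X^0·Y^3·Z^0.
  monomial 2·x^0·y^2 ↦ 2·X^0·Y^2·Z^1.
  monomial 1·x^0·y^1 ↦ 1·X^0·Y^1·Z^2.
  monomial -1·x^0·y^0 ↦ -1·X^0·Y^0·Z^3.
Collecting: F(X, Y, Z) = -X**3 + X**2*Z + 3*X*Z**2 + Y**3 + 2*Y**2*Z + Y*Z**2 - Z**3.


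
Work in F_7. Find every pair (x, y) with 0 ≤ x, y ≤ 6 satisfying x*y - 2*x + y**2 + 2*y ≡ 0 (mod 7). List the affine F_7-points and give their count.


Affine F_7-points: {(0, 0), (0, 5), (2, 4), (2, 6), (3, 1), (6, 3)}; count = 6.

For each of the 49 pairs (x, y) ∈ F_7², evaluate f(x, y) mod 7. Record the zeros.
  x = 0: [0↦0, 1↦3, 2↦1, 3↦1, 4↦3, 5↦0, 6↦6]  zeros at y ∈ {0, 5}
  x = 1: [0↦5, 1↦2, 2↦1, 3↦2, 4↦5, 5↦3, 6↦3]  zeros at y ∈ ∅
  x = 2: [0↦3, 1↦1, 2↦1, 3↦3, 4↦0, 5↦6, 6↦0]  zeros at y ∈ {4, 6}
  x = 3: [0↦1, 1↦0, 2↦1, 3↦4, 4↦2, 5↦2, 6↦4]  zeros at y ∈ {1}
  x = 4: [0↦6, 1↦6, 2↦1, 3↦5, 4↦4, 5↦5, 6↦1]  zeros at y ∈ ∅
  x = 5: [0↦4, 1↦5, 2↦1, 3↦6, 4↦6, 5↦1, 6↦5]  zeros at y ∈ ∅
  x = 6: [0↦2, 1↦4, 2↦1, 3↦0, 4↦1, 5↦4, 6↦2]  zeros at y ∈ {3}
Collecting zeros: affine points = {(0, 0), (0, 5), (2, 4), (2, 6), (3, 1), (6, 3)}.
Total count |C(F_7)_aff| = 6.


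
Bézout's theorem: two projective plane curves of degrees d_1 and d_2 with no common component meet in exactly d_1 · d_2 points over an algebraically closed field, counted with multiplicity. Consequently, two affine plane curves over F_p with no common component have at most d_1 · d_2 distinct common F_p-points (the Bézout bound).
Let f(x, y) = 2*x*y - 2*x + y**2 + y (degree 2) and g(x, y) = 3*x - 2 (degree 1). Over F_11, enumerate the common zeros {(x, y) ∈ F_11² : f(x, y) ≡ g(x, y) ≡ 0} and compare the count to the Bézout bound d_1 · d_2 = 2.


Common zeros: {(8, 2), (8, 3)}; count = 2; Bézout bound = 2.

deg(f) = 2, deg(g) = 1, so Bézout bound = 2.
Scan x ∈ F_11. For each x, list the y ∈ F_11 with f(x, y) ≡ 0 and those with g(x, y) ≡ 0 (mod 11); the common zeros in that column are the intersection.
  x = 0: f ≡ 0 at y ∈ {0, 10}; g ≡ 0 at y ∈ ∅; common: ∅.
  x = 1: f ≡ 0 at y ∈ ∅; g ≡ 0 at y ∈ ∅; common: ∅.
  x = 2: f ≡ 0 at y ∈ ∅; g ≡ 0 at y ∈ ∅; common: ∅.
  x = 3: f ≡ 0 at y ∈ ∅; g ≡ 0 at y ∈ ∅; common: ∅.
  x = 4: f ≡ 0 at y ∈ {4, 9}; g ≡ 0 at y ∈ ∅; common: ∅.
  x = 5: f ≡ 0 at y ∈ ∅; g ≡ 0 at y ∈ ∅; common: ∅.
  x = 6: f ≡ 0 at y ∈ ∅; g ≡ 0 at y ∈ ∅; common: ∅.
  x = 7: f ≡ 0 at y ∈ ∅; g ≡ 0 at y ∈ ∅; common: ∅.
  x = 8: f ≡ 0 at y ∈ {2, 3}; g ≡ 0 at y ∈ {0, 1, 2, 3, 4, 5, 6, 7, 8, 9, 10}; common: {2, 3}.
  x = 9: f ≡ 0 at y ∈ {6, 8}; g ≡ 0 at y ∈ ∅; common: ∅.
  x = 10: f ≡ 0 at y ∈ {5, 7}; g ≡ 0 at y ∈ ∅; common: ∅.
Collecting: common zeros = {(8, 2), (8, 3)}, so the count is 2.
Comparison with the Bézout bound: 2 ≤ 2 = deg(f)·deg(g), as expected for curves with no common component (the bound is attained).
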